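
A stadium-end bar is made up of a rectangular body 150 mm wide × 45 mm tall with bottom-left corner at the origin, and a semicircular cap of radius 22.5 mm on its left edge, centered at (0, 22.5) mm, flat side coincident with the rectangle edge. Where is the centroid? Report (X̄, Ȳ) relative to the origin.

X̄ = 66.09 mm, Ȳ = 22.50 mm

rectangular body: A = 150 × 45 = 6750.00, centroid at (75.00, 22.50).
semicircular end: A = ½π·22.5² = 795.22, centroid at (-9.55, 22.50).
ΣA = 7545.22 mm²
ΣAX̄ = (6750.00)(75.00) + (795.22)(-9.55) = 498656.25 mm³
ΣAȲ = (6750.00)(22.50) + (795.22)(22.50) = 169767.35 mm³
X̄ = 498656.25 / 7545.22 = 66.09 mm
Ȳ = 169767.35 / 7545.22 = 22.50 mm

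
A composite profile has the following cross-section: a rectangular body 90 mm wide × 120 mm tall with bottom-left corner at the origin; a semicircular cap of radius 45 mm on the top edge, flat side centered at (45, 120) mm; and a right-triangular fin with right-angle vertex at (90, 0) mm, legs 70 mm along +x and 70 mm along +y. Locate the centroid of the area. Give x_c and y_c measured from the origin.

x_c = 55.19 mm, y_c = 69.85 mm

rectangular body: A = 90 × 120 = 10800.00, centroid at (45.00, 60.00).
semicircular top: A = ½π·45² = 3180.86, centroid at (45.00, 139.10).
triangular fin: A = ½·70·70 = 2450.00, centroid at (113.33, 23.33).
ΣA = 16430.86 mm², ΣAx_c = 906805.48 mm³, ΣAy_c = 1147620.17 mm³.
x_c = 906805.48/16430.86 = 55.19 mm; y_c = 1147620.17/16430.86 = 69.85 mm.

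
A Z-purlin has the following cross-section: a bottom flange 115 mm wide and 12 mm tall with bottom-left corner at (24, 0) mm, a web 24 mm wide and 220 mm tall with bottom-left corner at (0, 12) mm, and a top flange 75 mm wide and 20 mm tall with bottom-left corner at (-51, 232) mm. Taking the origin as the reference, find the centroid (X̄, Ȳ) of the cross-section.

X̄ = 19.07 mm, Ȳ = 124.44 mm

bottom flange: A = 115 × 12 = 1380.00, centroid at (81.50, 6.00).
web: A = 24 × 220 = 5280.00, centroid at (12.00, 122.00).
top flange: A = 75 × 20 = 1500.00, centroid at (-13.50, 242.00).
ΣA = 8160.00 mm², ΣAX̄ = 155580.00 mm³, ΣAȲ = 1015440.00 mm³.
X̄ = 155580.00/8160.00 = 19.07 mm; Ȳ = 1015440.00/8160.00 = 124.44 mm.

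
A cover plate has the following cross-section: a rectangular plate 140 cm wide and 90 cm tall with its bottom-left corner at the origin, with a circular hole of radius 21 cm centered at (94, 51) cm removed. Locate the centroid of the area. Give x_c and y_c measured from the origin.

x_c = 67.04 cm, y_c = 44.26 cm

plate: A = 140 × 90 = 12600.00, centroid at (70.00, 45.00).
hole: A = −π·21² = -1385.44, centroid at (94.00, 51.00).
ΣA = 11214.56 cm²
ΣAx_c = (12600.00)(70.00) + (-1385.44)(94.00) = 751768.42 cm³
ΣAy_c = (12600.00)(45.00) + (-1385.44)(51.00) = 496342.44 cm³
x_c = 751768.42 / 11214.56 = 67.04 cm
y_c = 496342.44 / 11214.56 = 44.26 cm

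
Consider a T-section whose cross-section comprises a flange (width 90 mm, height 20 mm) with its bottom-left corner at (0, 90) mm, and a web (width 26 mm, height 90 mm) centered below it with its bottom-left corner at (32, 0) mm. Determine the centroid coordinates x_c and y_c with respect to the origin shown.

web: A = 26 × 90 = 2340.00, centroid at (45.00, 45.00).
flange: A = 90 × 20 = 1800.00, centroid at (45.00, 100.00).
ΣA = 4140.00 mm²
ΣAx_c = (2340.00)(45.00) + (1800.00)(45.00) = 186300.00 mm³
ΣAy_c = (2340.00)(45.00) + (1800.00)(100.00) = 285300.00 mm³
x_c = 186300.00 / 4140.00 = 45.00 mm
y_c = 285300.00 / 4140.00 = 68.91 mm

x_c = 45.00 mm, y_c = 68.91 mm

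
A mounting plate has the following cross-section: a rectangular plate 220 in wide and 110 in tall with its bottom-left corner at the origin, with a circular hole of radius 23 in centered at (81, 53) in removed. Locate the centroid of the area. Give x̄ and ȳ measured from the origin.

plate: A = 220 × 110 = 24200.00, centroid at (110.00, 55.00).
hole: A = −π·23² = -1661.90, centroid at (81.00, 53.00).
ΣA = 22538.10 in², ΣAx̄ = 2527385.90 in³, ΣAȳ = 1242919.17 in³.
x̄ = 2527385.90/22538.10 = 112.14 in; ȳ = 1242919.17/22538.10 = 55.15 in.

x̄ = 112.14 in, ȳ = 55.15 in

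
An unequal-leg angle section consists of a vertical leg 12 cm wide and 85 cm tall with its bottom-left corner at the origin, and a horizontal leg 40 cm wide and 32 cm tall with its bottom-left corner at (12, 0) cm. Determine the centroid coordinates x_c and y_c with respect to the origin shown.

vertical leg: A = 12 × 85 = 1020.00, centroid at (6.00, 42.50).
horizontal leg: A = 40 × 32 = 1280.00, centroid at (32.00, 16.00).
ΣA = 2300.00 cm²
ΣAx_c = (1020.00)(6.00) + (1280.00)(32.00) = 47080.00 cm³
ΣAy_c = (1020.00)(42.50) + (1280.00)(16.00) = 63830.00 cm³
x_c = 47080.00 / 2300.00 = 20.47 cm
y_c = 63830.00 / 2300.00 = 27.75 cm

x_c = 20.47 cm, y_c = 27.75 cm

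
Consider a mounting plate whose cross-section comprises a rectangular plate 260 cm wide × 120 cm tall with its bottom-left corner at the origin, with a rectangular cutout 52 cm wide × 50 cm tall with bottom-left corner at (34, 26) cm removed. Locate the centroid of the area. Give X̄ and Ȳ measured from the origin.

X̄ = 136.36 cm, Ȳ = 60.82 cm

Part | A | x̄ᵢ | ȳᵢ | A·x̄ᵢ | A·ȳᵢ
plate | 31200.00 | 130.00 | 60.00 | 4056000.00 | 1872000.00
hole | -2600.00 | 60.00 | 51.00 | -156000.00 | -132600.00
Σ | 28600.00 |  |  | 3900000.00 | 1739400.00
X̄ = 3900000.00 / 28600.00 = 136.36 cm
Ȳ = 1739400.00 / 28600.00 = 60.82 cm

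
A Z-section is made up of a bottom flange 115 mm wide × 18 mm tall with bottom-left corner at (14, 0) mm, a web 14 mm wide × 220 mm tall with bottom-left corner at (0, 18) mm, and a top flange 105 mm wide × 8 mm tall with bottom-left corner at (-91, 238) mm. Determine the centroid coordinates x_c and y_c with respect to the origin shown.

Part | A | x̄ᵢ | ȳᵢ | A·x̄ᵢ | A·ȳᵢ
bottom flange | 2070.00 | 71.50 | 9.00 | 148005.00 | 18630.00
web | 3080.00 | 7.00 | 128.00 | 21560.00 | 394240.00
top flange | 840.00 | -38.50 | 242.00 | -32340.00 | 203280.00
Σ | 5990.00 |  |  | 137225.00 | 616150.00
x_c = 137225.00 / 5990.00 = 22.91 mm
y_c = 616150.00 / 5990.00 = 102.86 mm

x_c = 22.91 mm, y_c = 102.86 mm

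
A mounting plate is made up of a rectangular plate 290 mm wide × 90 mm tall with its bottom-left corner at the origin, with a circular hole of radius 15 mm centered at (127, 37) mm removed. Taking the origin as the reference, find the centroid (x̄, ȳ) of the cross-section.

x̄ = 145.50 mm, ȳ = 45.22 mm

plate: A = 290 × 90 = 26100.00, centroid at (145.00, 45.00).
hole: A = −π·15² = -706.86, centroid at (127.00, 37.00).
ΣA = 25393.14 mm²
ΣAx̄ = (26100.00)(145.00) + (-706.86)(127.00) = 3694728.99 mm³
ΣAȳ = (26100.00)(45.00) + (-706.86)(37.00) = 1148346.24 mm³
x̄ = 3694728.99 / 25393.14 = 145.50 mm
ȳ = 1148346.24 / 25393.14 = 45.22 mm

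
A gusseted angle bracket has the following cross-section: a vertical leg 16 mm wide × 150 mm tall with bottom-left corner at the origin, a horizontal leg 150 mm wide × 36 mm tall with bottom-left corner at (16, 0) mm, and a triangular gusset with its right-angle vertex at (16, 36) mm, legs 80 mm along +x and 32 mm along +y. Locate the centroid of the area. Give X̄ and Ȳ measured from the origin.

Part | A | x̄ᵢ | ȳᵢ | A·x̄ᵢ | A·ȳᵢ
vertical leg | 2400.00 | 8.00 | 75.00 | 19200.00 | 180000.00
horizontal leg | 5400.00 | 91.00 | 18.00 | 491400.00 | 97200.00
gusset | 1280.00 | 42.67 | 46.67 | 54613.33 | 59733.33
Σ | 9080.00 |  |  | 565213.33 | 336933.33
X̄ = 565213.33 / 9080.00 = 62.25 mm
Ȳ = 336933.33 / 9080.00 = 37.11 mm

X̄ = 62.25 mm, Ȳ = 37.11 mm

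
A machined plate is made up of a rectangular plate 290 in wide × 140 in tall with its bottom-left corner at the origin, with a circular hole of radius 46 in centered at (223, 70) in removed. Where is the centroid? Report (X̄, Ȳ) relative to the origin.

X̄ = 129.73 in, Ȳ = 70.00 in

plate: A = 290 × 140 = 40600.00, centroid at (145.00, 70.00).
hole: A = −π·46² = -6647.61, centroid at (223.00, 70.00).
ΣA = 33952.39 in²
ΣAX̄ = (40600.00)(145.00) + (-6647.61)(223.00) = 4404582.96 in³
ΣAȲ = (40600.00)(70.00) + (-6647.61)(70.00) = 2376667.30 in³
X̄ = 4404582.96 / 33952.39 = 129.73 in
Ȳ = 2376667.30 / 33952.39 = 70.00 in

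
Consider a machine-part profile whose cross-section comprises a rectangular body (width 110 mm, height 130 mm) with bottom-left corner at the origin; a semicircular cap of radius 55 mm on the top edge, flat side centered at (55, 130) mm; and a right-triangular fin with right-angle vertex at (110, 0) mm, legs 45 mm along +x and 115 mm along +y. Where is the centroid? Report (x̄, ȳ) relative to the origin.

x̄ = 63.37 mm, ȳ = 81.21 mm

rectangular body: A = 110 × 130 = 14300.00, centroid at (55.00, 65.00).
semicircular top: A = ½π·55² = 4751.66, centroid at (55.00, 153.34).
triangular fin: A = ½·45·115 = 2587.50, centroid at (125.00, 38.33).
ΣA = 21639.16 mm²
ΣAx̄ = (14300.00)(55.00) + (4751.66)(55.00) + (2587.50)(125.00) = 1371278.74 mm³
ΣAȳ = (14300.00)(65.00) + (4751.66)(153.34) + (2587.50)(38.33) = 1757319.82 mm³
x̄ = 1371278.74 / 21639.16 = 63.37 mm
ȳ = 1757319.82 / 21639.16 = 81.21 mm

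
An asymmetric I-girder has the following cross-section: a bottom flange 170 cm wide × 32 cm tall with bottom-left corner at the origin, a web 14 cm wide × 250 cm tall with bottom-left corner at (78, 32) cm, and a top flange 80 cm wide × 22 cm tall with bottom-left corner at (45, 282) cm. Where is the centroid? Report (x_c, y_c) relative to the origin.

x_c = 85.00 cm, y_c = 107.68 cm

Part | A | x̄ᵢ | ȳᵢ | A·x̄ᵢ | A·ȳᵢ
bottom flange | 5440.00 | 85.00 | 16.00 | 462400.00 | 87040.00
web | 3500.00 | 85.00 | 157.00 | 297500.00 | 549500.00
top flange | 1760.00 | 85.00 | 293.00 | 149600.00 | 515680.00
Σ | 10700.00 |  |  | 909500.00 | 1152220.00
x_c = 909500.00 / 10700.00 = 85.00 cm
y_c = 1152220.00 / 10700.00 = 107.68 cm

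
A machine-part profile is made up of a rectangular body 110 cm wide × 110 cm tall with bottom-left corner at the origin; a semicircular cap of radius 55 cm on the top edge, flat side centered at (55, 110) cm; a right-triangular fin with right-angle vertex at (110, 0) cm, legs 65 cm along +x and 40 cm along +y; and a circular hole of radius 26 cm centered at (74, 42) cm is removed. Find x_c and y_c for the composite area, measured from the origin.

x_c = 58.70 cm, y_c = 76.57 cm

Part | A | x̄ᵢ | ȳᵢ | A·x̄ᵢ | A·ȳᵢ
rectangular body | 12100.00 | 55.00 | 55.00 | 665500.00 | 665500.00
semicircular top | 4751.66 | 55.00 | 133.34 | 261341.24 | 633599.14
triangular fin | 1300.00 | 131.67 | 13.33 | 171166.67 | 17333.33
hole | -2123.72 | 74.00 | 42.00 | -157155.03 | -89196.10
Σ | 16027.94 |  |  | 940852.87 | 1227236.38
x_c = 940852.87 / 16027.94 = 58.70 cm
y_c = 1227236.38 / 16027.94 = 76.57 cm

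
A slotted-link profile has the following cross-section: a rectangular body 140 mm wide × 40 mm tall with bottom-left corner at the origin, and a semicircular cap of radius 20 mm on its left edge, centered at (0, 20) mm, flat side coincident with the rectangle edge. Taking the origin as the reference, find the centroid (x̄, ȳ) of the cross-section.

rectangular body: A = 140 × 40 = 5600.00, centroid at (70.00, 20.00).
semicircular end: A = ½π·20² = 628.32, centroid at (-8.49, 20.00).
ΣA = 6228.32 mm², ΣAx̄ = 386666.67 mm³, ΣAȳ = 124566.37 mm³.
x̄ = 386666.67/6228.32 = 62.08 mm; ȳ = 124566.37/6228.32 = 20.00 mm.

x̄ = 62.08 mm, ȳ = 20.00 mm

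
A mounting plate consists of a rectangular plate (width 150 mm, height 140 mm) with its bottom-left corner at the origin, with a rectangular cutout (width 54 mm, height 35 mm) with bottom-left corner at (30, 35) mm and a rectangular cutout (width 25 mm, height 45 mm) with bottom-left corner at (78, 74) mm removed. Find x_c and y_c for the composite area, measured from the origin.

x_c = 75.92 mm, y_c = 70.18 mm

Part | A | x̄ᵢ | ȳᵢ | A·x̄ᵢ | A·ȳᵢ
plate | 21000.00 | 75.00 | 70.00 | 1575000.00 | 1470000.00
hole 1 | -1890.00 | 57.00 | 52.50 | -107730.00 | -99225.00
hole 2 | -1125.00 | 90.50 | 96.50 | -101812.50 | -108562.50
Σ | 17985.00 |  |  | 1365457.50 | 1262212.50
x_c = 1365457.50 / 17985.00 = 75.92 mm
y_c = 1262212.50 / 17985.00 = 70.18 mm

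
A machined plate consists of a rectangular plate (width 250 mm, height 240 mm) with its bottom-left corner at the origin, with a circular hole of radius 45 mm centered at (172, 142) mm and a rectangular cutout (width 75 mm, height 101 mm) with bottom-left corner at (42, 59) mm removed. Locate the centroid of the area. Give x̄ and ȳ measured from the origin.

plate: A = 250 × 240 = 60000.00, centroid at (125.00, 120.00).
hole 1: A = −π·45² = -6361.73, centroid at (172.00, 142.00).
hole 2: A = −(75 × 101) = -7575.00, centroid at (79.50, 109.50).
ΣA = 46063.27 mm²
ΣAx̄ = (60000.00)(125.00) + (-6361.73)(172.00) + (-7575.00)(79.50) = 5803570.78 mm³
ΣAȳ = (60000.00)(120.00) + (-6361.73)(142.00) + (-7575.00)(109.50) = 5467172.53 mm³
x̄ = 5803570.78 / 46063.27 = 125.99 mm
ȳ = 5467172.53 / 46063.27 = 118.69 mm

x̄ = 125.99 mm, ȳ = 118.69 mm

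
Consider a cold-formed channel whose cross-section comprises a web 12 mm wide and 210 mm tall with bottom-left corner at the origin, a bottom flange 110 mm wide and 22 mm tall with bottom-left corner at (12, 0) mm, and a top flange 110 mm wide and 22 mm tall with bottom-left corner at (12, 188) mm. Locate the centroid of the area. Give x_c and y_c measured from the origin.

x_c = 46.11 mm, y_c = 105.00 mm

web: A = 12 × 210 = 2520.00, centroid at (6.00, 105.00).
bottom flange: A = 110 × 22 = 2420.00, centroid at (67.00, 11.00).
top flange: A = 110 × 22 = 2420.00, centroid at (67.00, 199.00).
ΣA = 7360.00 mm², ΣAx_c = 339400.00 mm³, ΣAy_c = 772800.00 mm³.
x_c = 339400.00/7360.00 = 46.11 mm; y_c = 772800.00/7360.00 = 105.00 mm.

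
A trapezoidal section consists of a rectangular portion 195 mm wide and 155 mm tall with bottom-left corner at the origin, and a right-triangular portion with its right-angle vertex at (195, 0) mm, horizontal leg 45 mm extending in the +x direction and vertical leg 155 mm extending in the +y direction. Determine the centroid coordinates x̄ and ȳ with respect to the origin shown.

x̄ = 109.14 mm, ȳ = 74.83 mm

rectangular portion: A = 195 × 155 = 30225.00, centroid at (97.50, 77.50).
triangular portion: A = ½·45·155 = 3487.50, centroid at (210.00, 51.67).
ΣA = 33712.50 mm²
ΣAx̄ = (30225.00)(97.50) + (3487.50)(210.00) = 3679312.50 mm³
ΣAȳ = (30225.00)(77.50) + (3487.50)(51.67) = 2522625.00 mm³
x̄ = 3679312.50 / 33712.50 = 109.14 mm
ȳ = 2522625.00 / 33712.50 = 74.83 mm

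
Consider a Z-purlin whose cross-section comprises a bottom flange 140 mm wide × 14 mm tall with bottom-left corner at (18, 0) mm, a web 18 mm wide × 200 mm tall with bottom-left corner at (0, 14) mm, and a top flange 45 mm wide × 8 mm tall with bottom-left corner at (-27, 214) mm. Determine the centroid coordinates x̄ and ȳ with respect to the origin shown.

Part | A | x̄ᵢ | ȳᵢ | A·x̄ᵢ | A·ȳᵢ
bottom flange | 1960.00 | 88.00 | 7.00 | 172480.00 | 13720.00
web | 3600.00 | 9.00 | 114.00 | 32400.00 | 410400.00
top flange | 360.00 | -4.50 | 218.00 | -1620.00 | 78480.00
Σ | 5920.00 |  |  | 203260.00 | 502600.00
x̄ = 203260.00 / 5920.00 = 34.33 mm
ȳ = 502600.00 / 5920.00 = 84.90 mm

x̄ = 34.33 mm, ȳ = 84.90 mm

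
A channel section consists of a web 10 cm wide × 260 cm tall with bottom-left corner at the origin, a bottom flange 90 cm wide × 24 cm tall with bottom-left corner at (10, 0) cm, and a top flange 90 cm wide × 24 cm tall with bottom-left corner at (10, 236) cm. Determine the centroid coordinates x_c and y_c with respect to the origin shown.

x_c = 36.21 cm, y_c = 130.00 cm

web: A = 10 × 260 = 2600.00, centroid at (5.00, 130.00).
bottom flange: A = 90 × 24 = 2160.00, centroid at (55.00, 12.00).
top flange: A = 90 × 24 = 2160.00, centroid at (55.00, 248.00).
ΣA = 6920.00 cm²
ΣAx_c = (2600.00)(5.00) + (2160.00)(55.00) + (2160.00)(55.00) = 250600.00 cm³
ΣAy_c = (2600.00)(130.00) + (2160.00)(12.00) + (2160.00)(248.00) = 899600.00 cm³
x_c = 250600.00 / 6920.00 = 36.21 cm
y_c = 899600.00 / 6920.00 = 130.00 cm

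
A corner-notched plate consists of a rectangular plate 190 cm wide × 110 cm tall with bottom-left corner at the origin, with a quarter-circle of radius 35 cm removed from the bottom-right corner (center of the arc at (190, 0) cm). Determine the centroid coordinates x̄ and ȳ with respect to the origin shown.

x̄ = 91.13 cm, ȳ = 56.94 cm

plate: A = 190 × 110 = 20900.00, centroid at (95.00, 55.00).
removed quarter-circle: A = −¼π·35² = -962.11, centroid at (175.15, 14.85).
ΣA = 19937.89 cm², ΣAx̄ = 1816990.24 cm³, ΣAȳ = 1135208.33 cm³.
x̄ = 1816990.24/19937.89 = 91.13 cm; ȳ = 1135208.33/19937.89 = 56.94 cm.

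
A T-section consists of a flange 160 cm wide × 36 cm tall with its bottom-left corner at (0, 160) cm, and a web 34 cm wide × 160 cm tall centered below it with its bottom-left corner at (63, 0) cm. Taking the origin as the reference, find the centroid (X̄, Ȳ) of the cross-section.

Part | A | x̄ᵢ | ȳᵢ | A·x̄ᵢ | A·ȳᵢ
web | 5440.00 | 80.00 | 80.00 | 435200.00 | 435200.00
flange | 5760.00 | 80.00 | 178.00 | 460800.00 | 1025280.00
Σ | 11200.00 |  |  | 896000.00 | 1460480.00
X̄ = 896000.00 / 11200.00 = 80.00 cm
Ȳ = 1460480.00 / 11200.00 = 130.40 cm

X̄ = 80.00 cm, Ȳ = 130.40 cm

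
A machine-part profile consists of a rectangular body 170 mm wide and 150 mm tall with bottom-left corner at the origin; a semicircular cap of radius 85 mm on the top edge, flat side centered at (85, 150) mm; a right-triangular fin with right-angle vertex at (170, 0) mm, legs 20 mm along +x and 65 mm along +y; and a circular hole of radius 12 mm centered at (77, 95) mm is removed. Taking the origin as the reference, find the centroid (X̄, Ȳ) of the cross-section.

X̄ = 86.71 mm, Ȳ = 107.85 mm

rectangular body: A = 170 × 150 = 25500.00, centroid at (85.00, 75.00).
semicircular top: A = ½π·85² = 11349.00, centroid at (85.00, 186.08).
triangular fin: A = ½·20·65 = 650.00, centroid at (176.67, 21.67).
hole: A = −π·12² = -452.39, centroid at (77.00, 95.00).
ΣA = 37046.61 mm², ΣAX̄ = 3212164.65 mm³, ΣAȲ = 3995373.53 mm³.
X̄ = 3212164.65/37046.61 = 86.71 mm; Ȳ = 3995373.53/37046.61 = 107.85 mm.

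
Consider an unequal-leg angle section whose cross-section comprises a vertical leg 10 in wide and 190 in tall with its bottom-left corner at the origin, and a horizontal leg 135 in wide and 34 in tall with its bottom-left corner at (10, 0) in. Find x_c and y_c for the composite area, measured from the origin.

vertical leg: A = 10 × 190 = 1900.00, centroid at (5.00, 95.00).
horizontal leg: A = 135 × 34 = 4590.00, centroid at (77.50, 17.00).
ΣA = 6490.00 in², ΣAx_c = 365225.00 in³, ΣAy_c = 258530.00 in³.
x_c = 365225.00/6490.00 = 56.28 in; y_c = 258530.00/6490.00 = 39.84 in.

x_c = 56.28 in, y_c = 39.84 in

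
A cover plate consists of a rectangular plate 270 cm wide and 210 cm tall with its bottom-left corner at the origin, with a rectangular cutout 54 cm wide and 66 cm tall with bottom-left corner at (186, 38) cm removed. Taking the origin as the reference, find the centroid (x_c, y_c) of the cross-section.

x_c = 129.77 cm, y_c = 107.28 cm

Part | A | x̄ᵢ | ȳᵢ | A·x̄ᵢ | A·ȳᵢ
plate | 56700.00 | 135.00 | 105.00 | 7654500.00 | 5953500.00
hole | -3564.00 | 213.00 | 71.00 | -759132.00 | -253044.00
Σ | 53136.00 |  |  | 6895368.00 | 5700456.00
x_c = 6895368.00 / 53136.00 = 129.77 cm
y_c = 5700456.00 / 53136.00 = 107.28 cm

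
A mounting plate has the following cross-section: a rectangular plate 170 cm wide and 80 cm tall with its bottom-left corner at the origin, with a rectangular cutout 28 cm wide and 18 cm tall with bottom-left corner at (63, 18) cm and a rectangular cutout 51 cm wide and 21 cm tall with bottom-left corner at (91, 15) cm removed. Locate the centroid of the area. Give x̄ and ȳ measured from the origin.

x̄ = 82.53 cm, ȳ = 41.84 cm

plate: A = 170 × 80 = 13600.00, centroid at (85.00, 40.00).
hole 1: A = −(28 × 18) = -504.00, centroid at (77.00, 27.00).
hole 2: A = −(51 × 21) = -1071.00, centroid at (116.50, 25.50).
ΣA = 12025.00 cm²
ΣAx̄ = (13600.00)(85.00) + (-504.00)(77.00) + (-1071.00)(116.50) = 992420.50 cm³
ΣAȳ = (13600.00)(40.00) + (-504.00)(27.00) + (-1071.00)(25.50) = 503081.50 cm³
x̄ = 992420.50 / 12025.00 = 82.53 cm
ȳ = 503081.50 / 12025.00 = 41.84 cm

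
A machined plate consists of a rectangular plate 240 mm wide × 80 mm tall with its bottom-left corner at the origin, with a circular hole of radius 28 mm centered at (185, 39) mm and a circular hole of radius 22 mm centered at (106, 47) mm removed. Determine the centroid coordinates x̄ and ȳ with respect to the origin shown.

plate: A = 240 × 80 = 19200.00, centroid at (120.00, 40.00).
hole 1: A = −π·28² = -2463.01, centroid at (185.00, 39.00).
hole 2: A = −π·22² = -1520.53, centroid at (106.00, 47.00).
ΣA = 15216.46 mm²
ΣAx̄ = (19200.00)(120.00) + (-2463.01)(185.00) + (-1520.53)(106.00) = 1687167.13 mm³
ΣAȳ = (19200.00)(40.00) + (-2463.01)(39.00) + (-1520.53)(47.00) = 600477.71 mm³
x̄ = 1687167.13 / 15216.46 = 110.88 mm
ȳ = 600477.71 / 15216.46 = 39.46 mm

x̄ = 110.88 mm, ȳ = 39.46 mm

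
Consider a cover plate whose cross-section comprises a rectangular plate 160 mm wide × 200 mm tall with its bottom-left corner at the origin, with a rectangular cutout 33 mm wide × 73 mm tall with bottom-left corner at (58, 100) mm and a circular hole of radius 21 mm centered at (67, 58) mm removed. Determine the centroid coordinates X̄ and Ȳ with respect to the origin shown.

X̄ = 81.11 mm, Ȳ = 98.95 mm

Part | A | x̄ᵢ | ȳᵢ | A·x̄ᵢ | A·ȳᵢ
plate | 32000.00 | 80.00 | 100.00 | 2560000.00 | 3200000.00
hole 1 | -2409.00 | 74.50 | 136.50 | -179470.50 | -328828.50
hole 2 | -1385.44 | 67.00 | 58.00 | -92824.64 | -80355.66
Σ | 28205.56 |  |  | 2287704.86 | 2790815.84
X̄ = 2287704.86 / 28205.56 = 81.11 mm
Ȳ = 2790815.84 / 28205.56 = 98.95 mm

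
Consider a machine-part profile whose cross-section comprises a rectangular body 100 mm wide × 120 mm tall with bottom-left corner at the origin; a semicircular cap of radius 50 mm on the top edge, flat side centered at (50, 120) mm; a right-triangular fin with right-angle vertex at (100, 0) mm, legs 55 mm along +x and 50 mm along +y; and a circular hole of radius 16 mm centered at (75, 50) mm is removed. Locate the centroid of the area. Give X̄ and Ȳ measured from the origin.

rectangular body: A = 100 × 120 = 12000.00, centroid at (50.00, 60.00).
semicircular top: A = ½π·50² = 3926.99, centroid at (50.00, 141.22).
triangular fin: A = ½·55·50 = 1375.00, centroid at (118.33, 16.67).
hole: A = −π·16² = -804.25, centroid at (75.00, 50.00).
ΣA = 16497.74 mm²
ΣAX̄ = (12000.00)(50.00) + (3926.99)(50.00) + (1375.00)(118.33) + (-804.25)(75.00) = 898739.30 mm³
ΣAȲ = (12000.00)(60.00) + (3926.99)(141.22) + (1375.00)(16.67) + (-804.25)(50.00) = 1257276.51 mm³
X̄ = 898739.30 / 16497.74 = 54.48 mm
Ȳ = 1257276.51 / 16497.74 = 76.21 mm

X̄ = 54.48 mm, Ȳ = 76.21 mm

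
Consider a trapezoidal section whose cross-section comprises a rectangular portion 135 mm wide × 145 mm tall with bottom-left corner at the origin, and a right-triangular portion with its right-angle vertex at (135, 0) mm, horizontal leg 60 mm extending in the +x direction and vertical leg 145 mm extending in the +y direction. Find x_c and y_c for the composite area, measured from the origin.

x_c = 83.41 mm, y_c = 68.11 mm

rectangular portion: A = 135 × 145 = 19575.00, centroid at (67.50, 72.50).
triangular portion: A = ½·60·145 = 4350.00, centroid at (155.00, 48.33).
ΣA = 23925.00 mm²
ΣAx_c = (19575.00)(67.50) + (4350.00)(155.00) = 1995562.50 mm³
ΣAy_c = (19575.00)(72.50) + (4350.00)(48.33) = 1629437.50 mm³
x_c = 1995562.50 / 23925.00 = 83.41 mm
y_c = 1629437.50 / 23925.00 = 68.11 mm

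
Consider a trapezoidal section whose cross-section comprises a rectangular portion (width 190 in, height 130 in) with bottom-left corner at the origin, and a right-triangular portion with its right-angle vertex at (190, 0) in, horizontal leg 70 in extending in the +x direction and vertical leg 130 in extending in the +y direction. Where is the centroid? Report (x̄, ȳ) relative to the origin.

x̄ = 113.41 in, ȳ = 61.63 in

Part | A | x̄ᵢ | ȳᵢ | A·x̄ᵢ | A·ȳᵢ
rectangular portion | 24700.00 | 95.00 | 65.00 | 2346500.00 | 1605500.00
triangular portion | 4550.00 | 213.33 | 43.33 | 970666.67 | 197166.67
Σ | 29250.00 |  |  | 3317166.67 | 1802666.67
x̄ = 3317166.67 / 29250.00 = 113.41 in
ȳ = 1802666.67 / 29250.00 = 61.63 in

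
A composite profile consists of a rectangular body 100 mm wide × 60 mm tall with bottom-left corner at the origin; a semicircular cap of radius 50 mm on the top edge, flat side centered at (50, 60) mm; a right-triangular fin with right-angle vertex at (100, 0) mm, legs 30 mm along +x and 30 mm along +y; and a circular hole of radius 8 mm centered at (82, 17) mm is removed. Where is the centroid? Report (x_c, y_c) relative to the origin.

x_c = 52.02 mm, y_c = 49.14 mm

rectangular body: A = 100 × 60 = 6000.00, centroid at (50.00, 30.00).
semicircular top: A = ½π·50² = 3926.99, centroid at (50.00, 81.22).
triangular fin: A = ½·30·30 = 450.00, centroid at (110.00, 10.00).
hole: A = −π·8² = -201.06, centroid at (82.00, 17.00).
ΣA = 10175.93 mm², ΣAx_c = 529362.46 mm³, ΣAy_c = 500034.73 mm³.
x_c = 529362.46/10175.93 = 52.02 mm; y_c = 500034.73/10175.93 = 49.14 mm.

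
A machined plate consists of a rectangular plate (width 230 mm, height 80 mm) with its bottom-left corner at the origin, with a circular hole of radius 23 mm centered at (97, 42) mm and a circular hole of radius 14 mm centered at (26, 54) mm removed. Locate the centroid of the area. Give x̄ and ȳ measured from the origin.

x̄ = 120.25 mm, ȳ = 39.26 mm

plate: A = 230 × 80 = 18400.00, centroid at (115.00, 40.00).
hole 1: A = −π·23² = -1661.90, centroid at (97.00, 42.00).
hole 2: A = −π·14² = -615.75, centroid at (26.00, 54.00).
ΣA = 16122.35 mm²
ΣAx̄ = (18400.00)(115.00) + (-1661.90)(97.00) + (-615.75)(26.00) = 1938785.90 mm³
ΣAȳ = (18400.00)(40.00) + (-1661.90)(42.00) + (-615.75)(54.00) = 632949.48 mm³
x̄ = 1938785.90 / 16122.35 = 120.25 mm
ȳ = 632949.48 / 16122.35 = 39.26 mm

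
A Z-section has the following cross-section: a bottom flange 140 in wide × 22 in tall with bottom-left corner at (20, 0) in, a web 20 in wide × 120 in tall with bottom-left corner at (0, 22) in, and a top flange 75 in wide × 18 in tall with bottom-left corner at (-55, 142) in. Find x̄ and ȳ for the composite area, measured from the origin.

bottom flange: A = 140 × 22 = 3080.00, centroid at (90.00, 11.00).
web: A = 20 × 120 = 2400.00, centroid at (10.00, 82.00).
top flange: A = 75 × 18 = 1350.00, centroid at (-17.50, 151.00).
ΣA = 6830.00 in²
ΣAx̄ = (3080.00)(90.00) + (2400.00)(10.00) + (1350.00)(-17.50) = 277575.00 in³
ΣAȳ = (3080.00)(11.00) + (2400.00)(82.00) + (1350.00)(151.00) = 434530.00 in³
x̄ = 277575.00 / 6830.00 = 40.64 in
ȳ = 434530.00 / 6830.00 = 63.62 in

x̄ = 40.64 in, ȳ = 63.62 in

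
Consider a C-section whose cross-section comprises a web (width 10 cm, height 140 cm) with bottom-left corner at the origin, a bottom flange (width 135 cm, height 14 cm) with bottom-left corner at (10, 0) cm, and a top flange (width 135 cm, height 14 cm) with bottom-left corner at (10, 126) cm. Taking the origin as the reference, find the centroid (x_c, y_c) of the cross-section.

Part | A | x̄ᵢ | ȳᵢ | A·x̄ᵢ | A·ȳᵢ
web | 1400.00 | 5.00 | 70.00 | 7000.00 | 98000.00
bottom flange | 1890.00 | 77.50 | 7.00 | 146475.00 | 13230.00
top flange | 1890.00 | 77.50 | 133.00 | 146475.00 | 251370.00
Σ | 5180.00 |  |  | 299950.00 | 362600.00
x_c = 299950.00 / 5180.00 = 57.91 cm
y_c = 362600.00 / 5180.00 = 70.00 cm

x_c = 57.91 cm, y_c = 70.00 cm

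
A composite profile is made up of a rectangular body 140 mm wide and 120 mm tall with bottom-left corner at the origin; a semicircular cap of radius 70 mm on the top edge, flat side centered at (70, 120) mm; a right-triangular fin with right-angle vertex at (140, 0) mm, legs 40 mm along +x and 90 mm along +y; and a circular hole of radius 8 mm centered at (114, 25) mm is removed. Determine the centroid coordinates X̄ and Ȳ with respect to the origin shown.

X̄ = 75.41 mm, Ȳ = 84.66 mm

rectangular body: A = 140 × 120 = 16800.00, centroid at (70.00, 60.00).
semicircular top: A = ½π·70² = 7696.90, centroid at (70.00, 149.71).
triangular fin: A = ½·40·90 = 1800.00, centroid at (153.33, 30.00).
hole: A = −π·8² = -201.06, centroid at (114.00, 25.00).
ΣA = 26095.84 mm²
ΣAX̄ = (16800.00)(70.00) + (7696.90)(70.00) + (1800.00)(153.33) + (-201.06)(114.00) = 1967862.08 mm³
ΣAȲ = (16800.00)(60.00) + (7696.90)(149.71) + (1800.00)(30.00) + (-201.06)(25.00) = 2209268.36 mm³
X̄ = 1967862.08 / 26095.84 = 75.41 mm
Ȳ = 2209268.36 / 26095.84 = 84.66 mm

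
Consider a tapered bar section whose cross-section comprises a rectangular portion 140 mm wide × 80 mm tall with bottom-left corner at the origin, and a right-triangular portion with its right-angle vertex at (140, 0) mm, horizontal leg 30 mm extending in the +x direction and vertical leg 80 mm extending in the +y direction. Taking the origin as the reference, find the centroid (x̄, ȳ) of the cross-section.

x̄ = 77.74 mm, ȳ = 38.71 mm

Part | A | x̄ᵢ | ȳᵢ | A·x̄ᵢ | A·ȳᵢ
rectangular portion | 11200.00 | 70.00 | 40.00 | 784000.00 | 448000.00
triangular portion | 1200.00 | 150.00 | 26.67 | 180000.00 | 32000.00
Σ | 12400.00 |  |  | 964000.00 | 480000.00
x̄ = 964000.00 / 12400.00 = 77.74 mm
ȳ = 480000.00 / 12400.00 = 38.71 mm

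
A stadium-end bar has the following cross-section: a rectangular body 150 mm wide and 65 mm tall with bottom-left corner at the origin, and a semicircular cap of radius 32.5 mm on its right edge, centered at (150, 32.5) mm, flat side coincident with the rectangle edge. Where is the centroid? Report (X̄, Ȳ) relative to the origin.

X̄ = 87.91 mm, Ȳ = 32.50 mm

rectangular body: A = 150 × 65 = 9750.00, centroid at (75.00, 32.50).
semicircular end: A = ½π·32.5² = 1659.15, centroid at (163.79, 32.50).
ΣA = 11409.15 mm²
ΣAX̄ = (9750.00)(75.00) + (1659.15)(163.79) = 1003008.46 mm³
ΣAȲ = (9750.00)(32.50) + (1659.15)(32.50) = 370797.49 mm³
X̄ = 1003008.46 / 11409.15 = 87.91 mm
Ȳ = 370797.49 / 11409.15 = 32.50 mm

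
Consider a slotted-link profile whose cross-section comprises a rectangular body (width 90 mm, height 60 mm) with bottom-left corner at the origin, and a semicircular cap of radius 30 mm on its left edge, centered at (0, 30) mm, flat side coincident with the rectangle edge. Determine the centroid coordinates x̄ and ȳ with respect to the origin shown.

x̄ = 33.02 mm, ȳ = 30.00 mm

Part | A | x̄ᵢ | ȳᵢ | A·x̄ᵢ | A·ȳᵢ
rectangular body | 5400.00 | 45.00 | 30.00 | 243000.00 | 162000.00
semicircular end | 1413.72 | -12.73 | 30.00 | -18000.00 | 42411.50
Σ | 6813.72 |  |  | 225000.00 | 204411.50
x̄ = 225000.00 / 6813.72 = 33.02 mm
ȳ = 204411.50 / 6813.72 = 30.00 mm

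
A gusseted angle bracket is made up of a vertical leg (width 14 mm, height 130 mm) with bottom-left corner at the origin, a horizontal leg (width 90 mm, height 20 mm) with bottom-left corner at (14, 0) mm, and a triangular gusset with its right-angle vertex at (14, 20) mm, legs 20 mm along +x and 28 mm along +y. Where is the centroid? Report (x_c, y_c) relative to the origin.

x_c = 31.98 mm, y_c = 37.05 mm

Part | A | x̄ᵢ | ȳᵢ | A·x̄ᵢ | A·ȳᵢ
vertical leg | 1820.00 | 7.00 | 65.00 | 12740.00 | 118300.00
horizontal leg | 1800.00 | 59.00 | 10.00 | 106200.00 | 18000.00
gusset | 280.00 | 20.67 | 29.33 | 5786.67 | 8213.33
Σ | 3900.00 |  |  | 124726.67 | 144513.33
x_c = 124726.67 / 3900.00 = 31.98 mm
y_c = 144513.33 / 3900.00 = 37.05 mm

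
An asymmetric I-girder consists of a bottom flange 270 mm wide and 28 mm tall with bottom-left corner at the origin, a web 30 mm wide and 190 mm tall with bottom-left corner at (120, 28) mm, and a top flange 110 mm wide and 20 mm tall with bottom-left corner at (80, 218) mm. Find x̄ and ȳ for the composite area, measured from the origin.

x̄ = 135.00 mm, ȳ = 84.64 mm

bottom flange: A = 270 × 28 = 7560.00, centroid at (135.00, 14.00).
web: A = 30 × 190 = 5700.00, centroid at (135.00, 123.00).
top flange: A = 110 × 20 = 2200.00, centroid at (135.00, 228.00).
ΣA = 15460.00 mm², ΣAx̄ = 2087100.00 mm³, ΣAȳ = 1308540.00 mm³.
x̄ = 2087100.00/15460.00 = 135.00 mm; ȳ = 1308540.00/15460.00 = 84.64 mm.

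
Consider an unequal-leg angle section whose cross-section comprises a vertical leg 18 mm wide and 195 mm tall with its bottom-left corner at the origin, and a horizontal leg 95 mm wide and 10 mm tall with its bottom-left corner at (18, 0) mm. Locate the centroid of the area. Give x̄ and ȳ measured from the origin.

Part | A | x̄ᵢ | ȳᵢ | A·x̄ᵢ | A·ȳᵢ
vertical leg | 3510.00 | 9.00 | 97.50 | 31590.00 | 342225.00
horizontal leg | 950.00 | 65.50 | 5.00 | 62225.00 | 4750.00
Σ | 4460.00 |  |  | 93815.00 | 346975.00
x̄ = 93815.00 / 4460.00 = 21.03 mm
ȳ = 346975.00 / 4460.00 = 77.80 mm

x̄ = 21.03 mm, ȳ = 77.80 mm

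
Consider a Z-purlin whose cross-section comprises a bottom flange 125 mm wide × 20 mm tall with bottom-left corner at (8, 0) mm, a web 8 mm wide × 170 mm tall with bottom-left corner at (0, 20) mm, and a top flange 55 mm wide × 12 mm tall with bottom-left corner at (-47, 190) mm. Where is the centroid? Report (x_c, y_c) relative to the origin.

x_c = 37.35 mm, y_c = 65.74 mm

Part | A | x̄ᵢ | ȳᵢ | A·x̄ᵢ | A·ȳᵢ
bottom flange | 2500.00 | 70.50 | 10.00 | 176250.00 | 25000.00
web | 1360.00 | 4.00 | 105.00 | 5440.00 | 142800.00
top flange | 660.00 | -19.50 | 196.00 | -12870.00 | 129360.00
Σ | 4520.00 |  |  | 168820.00 | 297160.00
x_c = 168820.00 / 4520.00 = 37.35 mm
y_c = 297160.00 / 4520.00 = 65.74 mm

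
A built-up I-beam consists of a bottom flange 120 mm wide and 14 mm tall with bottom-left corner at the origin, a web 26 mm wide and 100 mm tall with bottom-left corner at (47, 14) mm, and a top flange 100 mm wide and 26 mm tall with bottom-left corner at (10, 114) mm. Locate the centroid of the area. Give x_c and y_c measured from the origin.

x_c = 60.00 mm, y_c = 73.89 mm

bottom flange: A = 120 × 14 = 1680.00, centroid at (60.00, 7.00).
web: A = 26 × 100 = 2600.00, centroid at (60.00, 64.00).
top flange: A = 100 × 26 = 2600.00, centroid at (60.00, 127.00).
ΣA = 6880.00 mm²
ΣAx_c = (1680.00)(60.00) + (2600.00)(60.00) + (2600.00)(60.00) = 412800.00 mm³
ΣAy_c = (1680.00)(7.00) + (2600.00)(64.00) + (2600.00)(127.00) = 508360.00 mm³
x_c = 412800.00 / 6880.00 = 60.00 mm
y_c = 508360.00 / 6880.00 = 73.89 mm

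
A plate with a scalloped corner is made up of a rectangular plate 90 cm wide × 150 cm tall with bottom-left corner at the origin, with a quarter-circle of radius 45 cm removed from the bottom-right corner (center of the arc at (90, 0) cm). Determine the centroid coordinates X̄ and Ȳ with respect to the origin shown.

plate: A = 90 × 150 = 13500.00, centroid at (45.00, 75.00).
removed quarter-circle: A = −¼π·45² = -1590.43, centroid at (70.90, 19.10).
ΣA = 11909.57 cm²
ΣAX̄ = (13500.00)(45.00) + (-1590.43)(70.90) = 494736.18 cm³
ΣAȲ = (13500.00)(75.00) + (-1590.43)(19.10) = 982125.00 cm³
X̄ = 494736.18 / 11909.57 = 41.54 cm
Ȳ = 982125.00 / 11909.57 = 82.47 cm

X̄ = 41.54 cm, Ȳ = 82.47 cm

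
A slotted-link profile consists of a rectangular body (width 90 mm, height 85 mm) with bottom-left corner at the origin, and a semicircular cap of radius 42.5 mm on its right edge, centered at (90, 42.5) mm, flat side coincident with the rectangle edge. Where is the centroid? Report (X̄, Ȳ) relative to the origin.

Part | A | x̄ᵢ | ȳᵢ | A·x̄ᵢ | A·ȳᵢ
rectangular body | 7650.00 | 45.00 | 42.50 | 344250.00 | 325125.00
semicircular end | 2837.25 | 108.04 | 42.50 | 306529.66 | 120583.16
Σ | 10487.25 |  |  | 650779.66 | 445708.16
X̄ = 650779.66 / 10487.25 = 62.05 mm
Ȳ = 445708.16 / 10487.25 = 42.50 mm

X̄ = 62.05 mm, Ȳ = 42.50 mm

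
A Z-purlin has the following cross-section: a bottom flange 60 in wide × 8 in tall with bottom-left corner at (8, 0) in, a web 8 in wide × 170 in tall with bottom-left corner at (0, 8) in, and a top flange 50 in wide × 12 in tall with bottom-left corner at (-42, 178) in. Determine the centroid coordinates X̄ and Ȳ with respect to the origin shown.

X̄ = 5.52 in, Ȳ = 97.87 in

bottom flange: A = 60 × 8 = 480.00, centroid at (38.00, 4.00).
web: A = 8 × 170 = 1360.00, centroid at (4.00, 93.00).
top flange: A = 50 × 12 = 600.00, centroid at (-17.00, 184.00).
ΣA = 2440.00 in²
ΣAX̄ = (480.00)(38.00) + (1360.00)(4.00) + (600.00)(-17.00) = 13480.00 in³
ΣAȲ = (480.00)(4.00) + (1360.00)(93.00) + (600.00)(184.00) = 238800.00 in³
X̄ = 13480.00 / 2440.00 = 5.52 in
Ȳ = 238800.00 / 2440.00 = 97.87 in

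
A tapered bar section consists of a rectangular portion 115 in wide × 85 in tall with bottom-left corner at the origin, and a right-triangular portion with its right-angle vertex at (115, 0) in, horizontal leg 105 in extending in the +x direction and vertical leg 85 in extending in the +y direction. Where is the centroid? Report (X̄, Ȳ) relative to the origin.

rectangular portion: A = 115 × 85 = 9775.00, centroid at (57.50, 42.50).
triangular portion: A = ½·105·85 = 4462.50, centroid at (150.00, 28.33).
ΣA = 14237.50 in²
ΣAX̄ = (9775.00)(57.50) + (4462.50)(150.00) = 1231437.50 in³
ΣAȲ = (9775.00)(42.50) + (4462.50)(28.33) = 541875.00 in³
X̄ = 1231437.50 / 14237.50 = 86.49 in
Ȳ = 541875.00 / 14237.50 = 38.06 in

X̄ = 86.49 in, Ȳ = 38.06 in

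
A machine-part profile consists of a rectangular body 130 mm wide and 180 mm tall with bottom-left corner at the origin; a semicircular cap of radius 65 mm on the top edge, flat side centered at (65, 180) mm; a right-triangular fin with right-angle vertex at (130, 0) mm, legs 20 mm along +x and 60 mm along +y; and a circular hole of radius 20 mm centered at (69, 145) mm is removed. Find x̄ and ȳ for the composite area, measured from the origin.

Part | A | x̄ᵢ | ȳᵢ | A·x̄ᵢ | A·ȳᵢ
rectangular body | 23400.00 | 65.00 | 90.00 | 1521000.00 | 2106000.00
semicircular top | 6636.61 | 65.00 | 207.59 | 431379.94 | 1377673.94
triangular fin | 600.00 | 136.67 | 20.00 | 82000.00 | 12000.00
hole | -1256.64 | 69.00 | 145.00 | -86707.96 | -182212.37
Σ | 29379.98 |  |  | 1947671.98 | 3313461.57
x̄ = 1947671.98 / 29379.98 = 66.29 mm
ȳ = 3313461.57 / 29379.98 = 112.78 mm

x̄ = 66.29 mm, ȳ = 112.78 mm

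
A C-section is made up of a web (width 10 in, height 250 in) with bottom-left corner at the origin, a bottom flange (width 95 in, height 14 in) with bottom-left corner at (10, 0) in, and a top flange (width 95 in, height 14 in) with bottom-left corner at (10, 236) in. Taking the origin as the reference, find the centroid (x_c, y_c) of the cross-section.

web: A = 10 × 250 = 2500.00, centroid at (5.00, 125.00).
bottom flange: A = 95 × 14 = 1330.00, centroid at (57.50, 7.00).
top flange: A = 95 × 14 = 1330.00, centroid at (57.50, 243.00).
ΣA = 5160.00 in², ΣAx_c = 165450.00 in³, ΣAy_c = 645000.00 in³.
x_c = 165450.00/5160.00 = 32.06 in; y_c = 645000.00/5160.00 = 125.00 in.

x_c = 32.06 in, y_c = 125.00 in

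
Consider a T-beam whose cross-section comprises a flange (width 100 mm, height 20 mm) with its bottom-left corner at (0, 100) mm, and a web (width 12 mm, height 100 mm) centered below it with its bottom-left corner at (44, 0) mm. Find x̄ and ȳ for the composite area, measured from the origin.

web: A = 12 × 100 = 1200.00, centroid at (50.00, 50.00).
flange: A = 100 × 20 = 2000.00, centroid at (50.00, 110.00).
ΣA = 3200.00 mm²
ΣAx̄ = (1200.00)(50.00) + (2000.00)(50.00) = 160000.00 mm³
ΣAȳ = (1200.00)(50.00) + (2000.00)(110.00) = 280000.00 mm³
x̄ = 160000.00 / 3200.00 = 50.00 mm
ȳ = 280000.00 / 3200.00 = 87.50 mm

x̄ = 50.00 mm, ȳ = 87.50 mm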